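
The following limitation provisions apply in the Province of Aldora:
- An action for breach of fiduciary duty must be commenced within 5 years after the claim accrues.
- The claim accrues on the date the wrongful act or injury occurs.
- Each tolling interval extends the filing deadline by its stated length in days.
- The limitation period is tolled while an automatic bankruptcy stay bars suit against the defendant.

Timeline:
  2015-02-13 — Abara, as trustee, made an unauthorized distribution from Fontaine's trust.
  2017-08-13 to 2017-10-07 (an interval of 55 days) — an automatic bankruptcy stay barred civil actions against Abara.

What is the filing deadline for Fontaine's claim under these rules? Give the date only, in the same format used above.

The claim accrued on 2015-02-13, when the wrongful act occurred.
The untolled deadline — 5 years after 2015-02-13 — is 2020-02-13.
Because the automatic bankruptcy stay ran from 2017-08-13 to 2017-10-07, the deadline is extended by 55 days to 2020-04-08.

2020-04-08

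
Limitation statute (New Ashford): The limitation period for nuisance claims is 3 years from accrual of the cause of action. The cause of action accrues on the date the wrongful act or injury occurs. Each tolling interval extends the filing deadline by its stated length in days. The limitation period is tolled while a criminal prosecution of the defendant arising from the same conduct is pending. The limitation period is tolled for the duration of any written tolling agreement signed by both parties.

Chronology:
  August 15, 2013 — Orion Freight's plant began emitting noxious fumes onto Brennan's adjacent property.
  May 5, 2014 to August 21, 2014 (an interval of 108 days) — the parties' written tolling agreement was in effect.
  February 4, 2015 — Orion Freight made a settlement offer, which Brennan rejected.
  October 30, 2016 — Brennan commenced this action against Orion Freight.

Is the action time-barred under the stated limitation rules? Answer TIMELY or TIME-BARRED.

TIMELY

The limitation period began to run on August 15, 2013.
3 years from August 15, 2013 is August 15, 2016.
The period was tolled for 108 days by the written tolling agreement (May 5, 2014 to August 21, 2014), pushing the deadline to December 1, 2016.
Nothing else in the chronology tolls or restarts the period.
Filing on October 30, 2016 beat the December 1, 2016 deadline — the action is timely.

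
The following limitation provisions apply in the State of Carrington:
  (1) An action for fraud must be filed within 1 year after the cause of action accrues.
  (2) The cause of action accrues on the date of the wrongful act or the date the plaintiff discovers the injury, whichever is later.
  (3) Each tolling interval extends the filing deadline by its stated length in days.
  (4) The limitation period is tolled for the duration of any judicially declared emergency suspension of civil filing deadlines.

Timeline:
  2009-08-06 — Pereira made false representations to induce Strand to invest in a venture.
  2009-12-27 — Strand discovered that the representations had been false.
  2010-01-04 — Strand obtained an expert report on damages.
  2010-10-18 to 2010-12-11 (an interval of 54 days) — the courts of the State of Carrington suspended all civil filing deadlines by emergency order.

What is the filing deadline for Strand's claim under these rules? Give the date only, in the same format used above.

2011-02-19

Taking the later of the act (2009-08-06) and discovery (2009-12-27), the claim accrued on 2009-12-27.
1 year from 2009-12-27 is 2010-12-27.
The emergency suspension of filing deadlines from 2010-10-18 to 2010-12-11 tolled the period for 54 days, extending the deadline to 2011-02-19.
Nothing else in the chronology tolls or restarts the period.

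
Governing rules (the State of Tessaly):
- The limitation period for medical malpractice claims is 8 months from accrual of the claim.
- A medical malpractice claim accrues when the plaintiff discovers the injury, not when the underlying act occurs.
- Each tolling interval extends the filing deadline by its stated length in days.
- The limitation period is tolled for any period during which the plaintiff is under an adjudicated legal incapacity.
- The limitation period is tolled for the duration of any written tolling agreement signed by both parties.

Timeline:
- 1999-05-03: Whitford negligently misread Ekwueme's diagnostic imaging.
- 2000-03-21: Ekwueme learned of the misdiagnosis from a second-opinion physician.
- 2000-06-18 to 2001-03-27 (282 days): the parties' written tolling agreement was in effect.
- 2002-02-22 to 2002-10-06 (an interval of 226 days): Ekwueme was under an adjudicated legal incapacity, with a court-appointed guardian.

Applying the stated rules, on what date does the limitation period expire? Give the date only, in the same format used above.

The claim did not accrue until Ekwueme discovered the injury on 2000-03-21; the 1999-05-03 act date does not start the clock under the stated rule.
8 months from 2000-03-21 is 2000-11-21.
The period was tolled for 282 days by the written tolling agreement (2000-06-18 to 2001-03-27), pushing the deadline to 2001-08-30.
The plaintiff's legal incapacity starting 2002-02-22 came too late — the period had run on 2001-08-30 — and so does not extend the deadline.

2001-08-30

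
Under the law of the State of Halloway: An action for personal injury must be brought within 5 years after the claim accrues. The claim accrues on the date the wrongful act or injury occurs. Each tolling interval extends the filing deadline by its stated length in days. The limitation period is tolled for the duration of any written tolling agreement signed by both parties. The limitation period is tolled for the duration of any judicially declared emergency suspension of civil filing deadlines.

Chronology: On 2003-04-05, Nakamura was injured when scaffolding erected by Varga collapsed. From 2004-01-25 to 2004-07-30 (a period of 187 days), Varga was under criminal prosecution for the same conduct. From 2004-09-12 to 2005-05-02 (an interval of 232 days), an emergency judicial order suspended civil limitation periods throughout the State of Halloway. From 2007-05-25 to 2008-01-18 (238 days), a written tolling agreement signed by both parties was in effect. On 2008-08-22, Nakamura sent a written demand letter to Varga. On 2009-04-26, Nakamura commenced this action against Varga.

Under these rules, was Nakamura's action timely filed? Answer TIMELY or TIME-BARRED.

The claim accrued on 2003-04-05, the date of the act.
5 years from 2003-04-05 is 2008-04-05.
The emergency suspension of filing deadlines from 2004-09-12 to 2005-05-02 tolled the period for 232 days, extending the deadline to 2008-11-23.
The period was tolled for 238 days by the written tolling agreement (2007-05-25 to 2008-01-18), pushing the deadline to 2009-07-19.
The pending criminal prosecution from 2004-01-25 to 2004-07-30 does not toll the period, because no stated rule makes a criminal prosecution a tolling event.
Nothing else in the chronology tolls or restarts the period.
Nakamura filed on 2009-04-26, before the 2009-07-19 deadline, so the action is timely.

TIMELY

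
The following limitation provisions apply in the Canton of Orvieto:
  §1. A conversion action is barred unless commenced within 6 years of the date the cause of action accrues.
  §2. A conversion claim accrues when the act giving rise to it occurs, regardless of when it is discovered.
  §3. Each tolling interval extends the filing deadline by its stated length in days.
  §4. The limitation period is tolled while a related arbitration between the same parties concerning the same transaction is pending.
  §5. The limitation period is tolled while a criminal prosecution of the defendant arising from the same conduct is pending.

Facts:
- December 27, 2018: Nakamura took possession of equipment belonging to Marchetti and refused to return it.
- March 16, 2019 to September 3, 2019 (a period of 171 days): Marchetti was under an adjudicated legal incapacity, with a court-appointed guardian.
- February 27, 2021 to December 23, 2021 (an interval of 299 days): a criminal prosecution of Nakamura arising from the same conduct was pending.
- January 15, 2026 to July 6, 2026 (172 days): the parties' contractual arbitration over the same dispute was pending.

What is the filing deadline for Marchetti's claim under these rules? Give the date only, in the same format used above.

October 22, 2025

The limitation period began to run on December 27, 2018.
The untolled deadline — 6 years after December 27, 2018 — is December 27, 2024.
The pending criminal prosecution from February 27, 2021 to December 23, 2021 tolled the period for 299 days, extending the deadline to October 22, 2025.
The pending related arbitration from January 15, 2026 to July 6, 2026 began after the period had already run on October 22, 2025, so it has no tolling effect.
Although the plaintiff's incapacity ran from March 16, 2019 to September 3, 2019, the stated rules do not make that a tolling event, so it is disregarded.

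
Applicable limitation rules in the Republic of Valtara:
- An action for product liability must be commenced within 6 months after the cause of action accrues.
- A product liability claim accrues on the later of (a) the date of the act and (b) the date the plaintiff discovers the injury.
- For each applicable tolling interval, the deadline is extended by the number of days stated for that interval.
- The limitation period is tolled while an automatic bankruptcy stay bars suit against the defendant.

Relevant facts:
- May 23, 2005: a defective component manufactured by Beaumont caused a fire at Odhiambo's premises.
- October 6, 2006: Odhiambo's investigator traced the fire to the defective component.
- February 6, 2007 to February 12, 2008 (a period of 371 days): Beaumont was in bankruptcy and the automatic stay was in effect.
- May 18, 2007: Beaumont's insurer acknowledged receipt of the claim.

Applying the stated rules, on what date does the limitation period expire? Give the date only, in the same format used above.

April 11, 2008

The claim accrued on October 6, 2006 — the later of the May 23, 2005 act and the October 6, 2006 discovery.
Adding the 6 months base period to October 6, 2006 gives a deadline of April 6, 2007, before any tolling.
Because the automatic bankruptcy stay ran from February 6, 2007 to February 12, 2008, the deadline is extended by 371 days to April 11, 2008.
The other events in the timeline have no effect on the limitation period under the stated rules.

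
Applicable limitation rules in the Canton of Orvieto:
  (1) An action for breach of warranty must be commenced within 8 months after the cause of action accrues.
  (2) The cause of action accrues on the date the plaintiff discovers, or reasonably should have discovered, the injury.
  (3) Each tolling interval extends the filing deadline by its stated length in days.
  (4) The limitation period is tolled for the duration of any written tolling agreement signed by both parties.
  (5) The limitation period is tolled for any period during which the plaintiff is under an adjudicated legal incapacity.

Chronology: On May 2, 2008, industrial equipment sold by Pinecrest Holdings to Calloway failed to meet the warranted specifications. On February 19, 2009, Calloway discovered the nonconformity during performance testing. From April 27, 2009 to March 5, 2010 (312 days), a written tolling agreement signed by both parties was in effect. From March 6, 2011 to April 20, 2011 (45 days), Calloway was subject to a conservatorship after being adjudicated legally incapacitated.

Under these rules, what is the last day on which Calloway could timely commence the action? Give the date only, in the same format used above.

Accrual is tied to discovery, so the period began on February 19, 2009 rather than on May 2, 2008 when the act occurred.
Adding the 8 months base period to February 19, 2009 gives a deadline of October 19, 2009, before any tolling.
Because the written tolling agreement ran from April 27, 2009 to March 5, 2010, the deadline is extended by 312 days to August 27, 2010.
The plaintiff's legal incapacity from March 6, 2011 to April 20, 2011 began after the period had already run on August 27, 2010, so it has no tolling effect.

August 27, 2010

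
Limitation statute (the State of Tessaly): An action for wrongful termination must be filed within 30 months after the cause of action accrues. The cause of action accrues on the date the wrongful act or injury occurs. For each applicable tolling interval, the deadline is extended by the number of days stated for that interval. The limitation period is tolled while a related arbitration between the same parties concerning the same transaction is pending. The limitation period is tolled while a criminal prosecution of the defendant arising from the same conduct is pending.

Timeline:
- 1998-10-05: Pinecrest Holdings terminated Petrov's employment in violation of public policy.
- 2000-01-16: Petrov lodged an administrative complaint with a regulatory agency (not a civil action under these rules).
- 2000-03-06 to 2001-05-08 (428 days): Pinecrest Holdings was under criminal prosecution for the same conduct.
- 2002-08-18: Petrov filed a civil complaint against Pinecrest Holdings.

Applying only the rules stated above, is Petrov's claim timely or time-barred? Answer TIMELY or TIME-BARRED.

The cause of action accrued on 1998-10-05, the date of the act.
The untolled deadline — 30 months after 1998-10-05 — is 2001-04-05.
Because the pending criminal prosecution ran from 2000-03-06 to 2001-05-08, the deadline is extended by 428 days to 2002-06-07.
Nothing else in the chronology tolls or restarts the period.
Petrov filed on 2002-08-18, after the 2002-06-07 deadline, so the action is time-barred.

TIME-BARRED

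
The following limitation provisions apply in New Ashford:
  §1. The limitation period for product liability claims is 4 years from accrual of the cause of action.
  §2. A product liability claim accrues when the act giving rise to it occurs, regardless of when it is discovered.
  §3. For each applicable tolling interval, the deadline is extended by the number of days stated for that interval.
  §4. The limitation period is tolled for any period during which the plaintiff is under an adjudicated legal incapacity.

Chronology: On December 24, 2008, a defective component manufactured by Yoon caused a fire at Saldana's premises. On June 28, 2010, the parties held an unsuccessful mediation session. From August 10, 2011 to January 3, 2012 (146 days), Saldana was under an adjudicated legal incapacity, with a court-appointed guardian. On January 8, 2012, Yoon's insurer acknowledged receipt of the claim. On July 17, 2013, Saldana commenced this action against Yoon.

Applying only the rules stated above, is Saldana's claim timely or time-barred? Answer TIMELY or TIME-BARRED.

TIME-BARRED

The cause of action accrued on December 24, 2008, the date of the act.
4 years from December 24, 2008 is December 24, 2012.
The plaintiff's legal incapacity from August 10, 2011 to January 3, 2012 tolled the period for 146 days, extending the deadline to May 19, 2013.
Nothing else in the chronology tolls or restarts the period.
Filing on July 17, 2013 missed the May 19, 2013 deadline — the action is time-barred.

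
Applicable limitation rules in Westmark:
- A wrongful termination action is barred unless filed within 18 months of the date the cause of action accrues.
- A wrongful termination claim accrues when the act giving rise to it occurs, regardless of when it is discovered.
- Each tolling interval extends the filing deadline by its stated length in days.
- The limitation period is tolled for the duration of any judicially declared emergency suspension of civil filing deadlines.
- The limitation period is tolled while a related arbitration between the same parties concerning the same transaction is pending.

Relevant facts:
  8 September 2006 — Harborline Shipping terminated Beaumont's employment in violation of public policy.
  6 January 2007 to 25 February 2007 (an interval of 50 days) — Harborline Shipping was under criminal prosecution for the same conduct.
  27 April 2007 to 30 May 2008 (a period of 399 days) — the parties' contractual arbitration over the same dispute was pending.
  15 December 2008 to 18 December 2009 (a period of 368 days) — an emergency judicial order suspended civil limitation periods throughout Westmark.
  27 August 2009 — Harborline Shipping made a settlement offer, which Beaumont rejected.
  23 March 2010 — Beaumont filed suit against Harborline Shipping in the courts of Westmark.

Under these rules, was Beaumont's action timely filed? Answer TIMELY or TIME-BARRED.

The cause of action accrued on 8 September 2006, the date of the act.
The untolled deadline — 18 months after 8 September 2006 — is 8 March 2008.
The pending related arbitration from 27 April 2007 to 30 May 2008 tolled the period for 399 days, extending the deadline to 11 April 2009.
The period was tolled for 368 days by the emergency suspension of filing deadlines (15 December 2008 to 18 December 2009), pushing the deadline to 14 April 2010.
The pending criminal prosecution from 6 January 2007 to 25 February 2007 does not toll the period, because no stated rule makes a criminal prosecution a tolling event.
The other events in the timeline have no effect on the limitation period under the stated rules.
Filing on 23 March 2010 beat the 14 April 2010 deadline — the action is timely.

TIMELY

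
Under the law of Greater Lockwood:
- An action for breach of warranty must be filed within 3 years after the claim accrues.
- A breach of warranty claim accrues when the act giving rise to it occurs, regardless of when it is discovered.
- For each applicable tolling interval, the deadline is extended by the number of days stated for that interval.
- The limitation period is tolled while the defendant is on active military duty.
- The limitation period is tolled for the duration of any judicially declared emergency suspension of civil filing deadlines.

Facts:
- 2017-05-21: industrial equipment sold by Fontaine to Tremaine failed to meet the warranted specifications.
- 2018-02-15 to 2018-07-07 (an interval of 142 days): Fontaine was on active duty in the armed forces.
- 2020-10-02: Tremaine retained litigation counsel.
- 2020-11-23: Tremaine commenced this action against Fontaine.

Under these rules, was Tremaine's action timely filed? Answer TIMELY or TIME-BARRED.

The claim accrued on 2017-05-21, the date of the act.
Adding the 3 years base period to 2017-05-21 gives a deadline of 2020-05-21, before any tolling.
The defendant's active military service from 2018-02-15 to 2018-07-07 tolled the period for 142 days, extending the deadline to 2020-10-10.
None of the other events listed affects the running of the period under the stated rules.
Tremaine filed on 2020-11-23, after the 2020-10-10 deadline, so the action is time-barred.

TIME-BARRED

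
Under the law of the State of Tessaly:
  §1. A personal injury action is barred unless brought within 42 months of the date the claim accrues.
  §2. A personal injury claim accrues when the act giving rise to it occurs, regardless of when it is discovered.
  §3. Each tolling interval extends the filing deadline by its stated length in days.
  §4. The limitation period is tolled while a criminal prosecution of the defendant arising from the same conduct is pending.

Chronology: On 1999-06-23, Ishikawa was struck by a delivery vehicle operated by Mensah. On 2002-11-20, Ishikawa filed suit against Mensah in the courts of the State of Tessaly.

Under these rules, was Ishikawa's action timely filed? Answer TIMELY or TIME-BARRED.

TIMELY

The claim accrued on 1999-06-23, when the wrongful act occurred.
Adding the 42 months base period to 1999-06-23 gives a deadline of 2002-12-23, before any tolling.
The 2002-11-20 filing precedes the 2002-12-23 deadline; the claim is timely.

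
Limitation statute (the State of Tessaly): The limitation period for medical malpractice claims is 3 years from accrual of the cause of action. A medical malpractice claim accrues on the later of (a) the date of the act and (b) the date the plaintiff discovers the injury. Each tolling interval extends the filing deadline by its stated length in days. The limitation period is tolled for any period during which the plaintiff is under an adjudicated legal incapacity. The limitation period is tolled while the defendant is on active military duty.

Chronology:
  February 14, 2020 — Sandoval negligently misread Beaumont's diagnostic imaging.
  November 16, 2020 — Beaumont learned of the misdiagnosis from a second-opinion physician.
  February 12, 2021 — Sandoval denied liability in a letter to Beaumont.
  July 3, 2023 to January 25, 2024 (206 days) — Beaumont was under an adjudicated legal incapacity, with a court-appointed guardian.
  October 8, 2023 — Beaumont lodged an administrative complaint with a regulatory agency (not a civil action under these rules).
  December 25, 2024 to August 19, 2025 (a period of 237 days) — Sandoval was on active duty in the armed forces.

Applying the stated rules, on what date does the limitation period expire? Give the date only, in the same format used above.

June 9, 2024

Taking the later of the act (February 14, 2020) and discovery (November 16, 2020), the claim accrued on November 16, 2020.
Adding the 3 years base period to November 16, 2020 gives a deadline of November 16, 2023, before any tolling.
Because the plaintiff's legal incapacity ran from July 3, 2023 to January 25, 2024, the deadline is extended by 206 days to June 9, 2024.
The defendant's active military service starting December 25, 2024 came too late — the period had run on June 9, 2024 — and so does not extend the deadline.
Nothing else in the chronology tolls or restarts the period.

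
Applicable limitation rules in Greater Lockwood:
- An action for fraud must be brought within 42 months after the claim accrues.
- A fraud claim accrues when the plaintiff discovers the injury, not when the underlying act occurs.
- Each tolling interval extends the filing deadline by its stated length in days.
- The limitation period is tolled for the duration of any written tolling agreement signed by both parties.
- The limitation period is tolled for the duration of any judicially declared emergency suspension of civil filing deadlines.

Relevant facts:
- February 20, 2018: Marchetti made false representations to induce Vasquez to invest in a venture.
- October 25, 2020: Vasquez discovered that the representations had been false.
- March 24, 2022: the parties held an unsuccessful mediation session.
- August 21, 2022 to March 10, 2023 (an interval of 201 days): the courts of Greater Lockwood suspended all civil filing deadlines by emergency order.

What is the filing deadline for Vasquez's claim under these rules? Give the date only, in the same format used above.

November 12, 2024

Accrual is tied to discovery, so the period began on October 25, 2020 rather than on February 20, 2018 when the act occurred.
The untolled deadline — 42 months after October 25, 2020 — is April 25, 2024.
The period was tolled for 201 days by the emergency suspension of filing deadlines (August 21, 2022 to March 10, 2023), pushing the deadline to November 12, 2024.
None of the other events listed affects the running of the period under the stated rules.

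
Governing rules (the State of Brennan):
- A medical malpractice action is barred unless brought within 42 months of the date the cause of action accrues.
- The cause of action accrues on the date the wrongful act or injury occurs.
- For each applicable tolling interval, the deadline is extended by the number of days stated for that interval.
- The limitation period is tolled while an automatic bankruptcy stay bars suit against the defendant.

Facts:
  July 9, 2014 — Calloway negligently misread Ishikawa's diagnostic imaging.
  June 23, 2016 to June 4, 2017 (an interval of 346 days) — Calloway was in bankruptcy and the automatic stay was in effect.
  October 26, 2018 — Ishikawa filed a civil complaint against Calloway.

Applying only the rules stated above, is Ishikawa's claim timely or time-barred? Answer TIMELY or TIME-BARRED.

The claim accrued on July 9, 2014, when the wrongful act occurred.
The untolled deadline — 42 months after July 9, 2014 — is January 9, 2018.
The automatic bankruptcy stay from June 23, 2016 to June 4, 2017 tolled the period for 346 days, extending the deadline to December 21, 2018.
Ishikawa filed on October 26, 2018, before the December 21, 2018 deadline, so the action is timely.

TIMELY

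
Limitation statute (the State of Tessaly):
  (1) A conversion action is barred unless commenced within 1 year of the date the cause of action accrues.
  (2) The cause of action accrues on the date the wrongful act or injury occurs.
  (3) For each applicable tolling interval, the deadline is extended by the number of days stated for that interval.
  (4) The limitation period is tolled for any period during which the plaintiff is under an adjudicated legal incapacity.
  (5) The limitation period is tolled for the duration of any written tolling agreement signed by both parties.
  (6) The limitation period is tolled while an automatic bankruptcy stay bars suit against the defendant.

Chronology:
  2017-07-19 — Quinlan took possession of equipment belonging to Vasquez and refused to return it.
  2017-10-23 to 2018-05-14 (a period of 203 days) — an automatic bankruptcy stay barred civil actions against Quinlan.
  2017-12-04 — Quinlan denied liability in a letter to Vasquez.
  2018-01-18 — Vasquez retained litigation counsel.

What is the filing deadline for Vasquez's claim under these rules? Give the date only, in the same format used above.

2019-02-07

The limitation period began to run on 2017-07-19.
1 year from 2017-07-19 is 2018-07-19.
The automatic bankruptcy stay from 2017-10-23 to 2018-05-14 tolled the period for 203 days, extending the deadline to 2019-02-07.
None of the other events listed affects the running of the period under the stated rules.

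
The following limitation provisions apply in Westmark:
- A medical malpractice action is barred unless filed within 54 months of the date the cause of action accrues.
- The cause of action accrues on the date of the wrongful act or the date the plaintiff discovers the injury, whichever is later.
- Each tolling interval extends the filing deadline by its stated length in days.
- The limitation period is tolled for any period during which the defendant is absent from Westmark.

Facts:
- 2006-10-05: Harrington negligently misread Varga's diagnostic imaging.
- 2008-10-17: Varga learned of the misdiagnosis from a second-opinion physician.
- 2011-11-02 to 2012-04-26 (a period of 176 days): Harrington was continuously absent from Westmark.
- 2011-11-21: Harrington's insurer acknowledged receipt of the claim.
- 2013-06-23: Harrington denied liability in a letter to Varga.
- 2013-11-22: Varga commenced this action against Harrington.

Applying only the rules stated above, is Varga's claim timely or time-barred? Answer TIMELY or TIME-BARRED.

Because discovery on 2008-10-17 post-dates the 2006-10-05 act, accrual under the later-of rule falls on 2008-10-17.
54 months from 2008-10-17 is 2013-04-17.
Because the defendant's absence from the jurisdiction ran from 2011-11-02 to 2012-04-26, the deadline is extended by 176 days to 2013-10-10.
The other events in the timeline have no effect on the limitation period under the stated rules.
Filing on 2013-11-22 missed the 2013-10-10 deadline — the action is time-barred.

TIME-BARRED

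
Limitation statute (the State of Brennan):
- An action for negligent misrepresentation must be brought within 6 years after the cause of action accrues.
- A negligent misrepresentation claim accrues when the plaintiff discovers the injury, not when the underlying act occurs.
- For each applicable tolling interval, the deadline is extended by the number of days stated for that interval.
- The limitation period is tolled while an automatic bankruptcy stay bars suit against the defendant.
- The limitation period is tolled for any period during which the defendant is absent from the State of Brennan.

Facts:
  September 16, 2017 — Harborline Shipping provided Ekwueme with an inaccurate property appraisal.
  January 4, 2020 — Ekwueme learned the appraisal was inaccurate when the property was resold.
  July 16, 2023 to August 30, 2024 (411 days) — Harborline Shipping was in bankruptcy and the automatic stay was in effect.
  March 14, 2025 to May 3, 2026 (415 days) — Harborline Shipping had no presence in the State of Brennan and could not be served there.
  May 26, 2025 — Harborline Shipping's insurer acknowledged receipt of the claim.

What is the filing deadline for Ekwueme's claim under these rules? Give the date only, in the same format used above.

Under the discovery rule, the claim accrued on January 4, 2020, when Ekwueme discovered the injury — not on the September 16, 2017 date of the underlying act.
6 years from January 4, 2020 is January 4, 2026.
The automatic bankruptcy stay from July 16, 2023 to August 30, 2024 tolled the period for 411 days, extending the deadline to February 19, 2027.
The defendant's absence from the jurisdiction from March 14, 2025 to May 3, 2026 tolled the period for 415 days, extending the deadline to April 9, 2028.
None of the other events listed affects the running of the period under the stated rules.

April 9, 2028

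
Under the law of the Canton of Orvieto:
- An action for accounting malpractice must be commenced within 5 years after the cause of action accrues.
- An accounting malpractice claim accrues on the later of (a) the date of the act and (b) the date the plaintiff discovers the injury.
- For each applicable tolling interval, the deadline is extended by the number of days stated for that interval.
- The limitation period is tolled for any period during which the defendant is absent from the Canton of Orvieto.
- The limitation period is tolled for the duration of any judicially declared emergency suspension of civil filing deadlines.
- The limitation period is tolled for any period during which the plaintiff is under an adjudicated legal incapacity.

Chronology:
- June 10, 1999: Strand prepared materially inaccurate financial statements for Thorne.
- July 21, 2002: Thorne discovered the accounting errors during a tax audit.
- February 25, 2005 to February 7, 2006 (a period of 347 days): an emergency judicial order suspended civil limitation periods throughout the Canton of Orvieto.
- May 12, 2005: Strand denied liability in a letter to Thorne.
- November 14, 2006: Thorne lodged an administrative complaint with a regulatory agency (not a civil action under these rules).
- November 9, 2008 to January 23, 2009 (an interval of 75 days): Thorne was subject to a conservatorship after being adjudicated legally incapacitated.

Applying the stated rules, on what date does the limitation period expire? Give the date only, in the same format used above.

July 2, 2008

Taking the later of the act (June 10, 1999) and discovery (July 21, 2002), the claim accrued on July 21, 2002.
5 years from July 21, 2002 is July 21, 2007.
The period was tolled for 347 days by the emergency suspension of filing deadlines (February 25, 2005 to February 7, 2006), pushing the deadline to July 2, 2008.
By the time the plaintiff's legal incapacity began on November 9, 2008, the limitation period had already expired on July 2, 2008; that interval cannot revive it.
Nothing else in the chronology tolls or restarts the period.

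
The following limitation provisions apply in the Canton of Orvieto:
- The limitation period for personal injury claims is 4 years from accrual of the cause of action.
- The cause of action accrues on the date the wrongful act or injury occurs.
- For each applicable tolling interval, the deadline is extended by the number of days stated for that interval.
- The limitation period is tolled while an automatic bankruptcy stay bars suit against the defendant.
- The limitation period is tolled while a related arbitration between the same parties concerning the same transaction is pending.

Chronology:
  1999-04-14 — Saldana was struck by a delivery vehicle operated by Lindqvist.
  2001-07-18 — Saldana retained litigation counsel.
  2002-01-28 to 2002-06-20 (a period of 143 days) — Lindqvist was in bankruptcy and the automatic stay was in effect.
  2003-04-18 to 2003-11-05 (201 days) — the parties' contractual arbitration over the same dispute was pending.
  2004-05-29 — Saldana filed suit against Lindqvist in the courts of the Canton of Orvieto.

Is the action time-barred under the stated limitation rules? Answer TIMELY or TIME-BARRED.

The limitation period began to run on 1999-04-14.
4 years from 1999-04-14 is 2003-04-14.
The period was tolled for 143 days by the automatic bankruptcy stay (2002-01-28 to 2002-06-20), pushing the deadline to 2003-09-04.
The pending related arbitration from 2003-04-18 to 2003-11-05 tolled the period for 201 days, extending the deadline to 2004-03-23.
The other events in the timeline have no effect on the limitation period under the stated rules.
Filing on 2004-05-29 missed the 2004-03-23 deadline — the action is time-barred.

TIME-BARRED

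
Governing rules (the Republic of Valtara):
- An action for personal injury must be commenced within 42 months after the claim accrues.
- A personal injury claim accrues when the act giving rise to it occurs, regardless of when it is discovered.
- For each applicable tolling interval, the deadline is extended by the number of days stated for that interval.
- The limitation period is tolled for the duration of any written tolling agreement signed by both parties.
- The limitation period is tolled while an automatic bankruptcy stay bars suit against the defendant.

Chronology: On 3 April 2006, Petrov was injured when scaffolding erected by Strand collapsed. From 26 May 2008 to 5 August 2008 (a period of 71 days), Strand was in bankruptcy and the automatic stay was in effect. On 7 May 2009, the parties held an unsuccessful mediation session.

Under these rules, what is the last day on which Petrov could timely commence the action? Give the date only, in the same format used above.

13 December 2009

The claim accrued on 3 April 2006, when the wrongful act occurred.
42 months from 3 April 2006 is 3 October 2009.
Because the automatic bankruptcy stay ran from 26 May 2008 to 5 August 2008, the deadline is extended by 71 days to 13 December 2009.
Nothing else in the chronology tolls or restarts the period.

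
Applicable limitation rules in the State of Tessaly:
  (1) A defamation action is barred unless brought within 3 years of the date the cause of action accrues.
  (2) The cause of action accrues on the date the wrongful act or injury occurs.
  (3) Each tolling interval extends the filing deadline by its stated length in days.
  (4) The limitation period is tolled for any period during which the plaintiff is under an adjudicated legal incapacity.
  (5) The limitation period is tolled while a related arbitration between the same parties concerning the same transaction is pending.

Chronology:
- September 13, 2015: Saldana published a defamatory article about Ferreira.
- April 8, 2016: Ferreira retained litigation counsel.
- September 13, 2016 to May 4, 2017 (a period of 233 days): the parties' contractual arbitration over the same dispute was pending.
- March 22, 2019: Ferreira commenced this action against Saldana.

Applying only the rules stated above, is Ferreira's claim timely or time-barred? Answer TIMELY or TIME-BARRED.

TIMELY

The cause of action accrued on September 13, 2015, the date of the act.
3 years from September 13, 2015 is September 13, 2018.
Because the pending related arbitration ran from September 13, 2016 to May 4, 2017, the deadline is extended by 233 days to May 4, 2019.
Nothing else in the chronology tolls or restarts the period.
Ferreira filed on March 22, 2019, before the May 4, 2019 deadline, so the action is timely.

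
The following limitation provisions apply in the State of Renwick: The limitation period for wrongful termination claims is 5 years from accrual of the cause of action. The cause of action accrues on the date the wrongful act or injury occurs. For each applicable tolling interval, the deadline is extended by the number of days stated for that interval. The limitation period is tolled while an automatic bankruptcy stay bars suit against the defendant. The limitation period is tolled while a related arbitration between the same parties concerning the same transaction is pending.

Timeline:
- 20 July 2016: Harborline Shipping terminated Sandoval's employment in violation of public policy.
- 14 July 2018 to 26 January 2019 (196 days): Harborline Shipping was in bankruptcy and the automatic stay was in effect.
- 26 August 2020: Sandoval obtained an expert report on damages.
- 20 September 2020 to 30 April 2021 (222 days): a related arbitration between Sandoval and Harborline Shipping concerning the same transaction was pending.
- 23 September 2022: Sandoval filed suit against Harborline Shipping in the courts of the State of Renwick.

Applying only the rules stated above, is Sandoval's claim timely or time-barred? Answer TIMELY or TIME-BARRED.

TIME-BARRED

The claim accrued on 20 July 2016, when the wrongful act occurred.
The untolled deadline — 5 years after 20 July 2016 — is 20 July 2021.
The period was tolled for 196 days by the automatic bankruptcy stay (14 July 2018 to 26 January 2019), pushing the deadline to 1 February 2022.
The period was tolled for 222 days by the pending related arbitration (20 September 2020 to 30 April 2021), pushing the deadline to 11 September 2022.
Nothing else in the chronology tolls or restarts the period.
Filing on 23 September 2022 missed the 11 September 2022 deadline — the action is time-barred.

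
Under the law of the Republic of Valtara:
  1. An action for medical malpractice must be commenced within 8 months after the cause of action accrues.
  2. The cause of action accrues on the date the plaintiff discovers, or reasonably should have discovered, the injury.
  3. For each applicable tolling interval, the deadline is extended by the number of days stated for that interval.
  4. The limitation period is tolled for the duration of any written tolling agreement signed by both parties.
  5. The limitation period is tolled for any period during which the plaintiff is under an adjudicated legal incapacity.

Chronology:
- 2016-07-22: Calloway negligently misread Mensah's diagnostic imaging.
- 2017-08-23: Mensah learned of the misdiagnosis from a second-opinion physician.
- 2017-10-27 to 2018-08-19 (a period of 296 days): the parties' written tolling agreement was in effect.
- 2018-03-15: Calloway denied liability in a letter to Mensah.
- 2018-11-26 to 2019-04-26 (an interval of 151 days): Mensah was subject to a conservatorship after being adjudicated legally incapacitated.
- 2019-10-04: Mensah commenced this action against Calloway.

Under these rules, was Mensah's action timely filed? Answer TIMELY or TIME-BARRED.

Under the discovery rule, the claim accrued on 2017-08-23, when Mensah discovered the injury — not on the 2016-07-22 date of the underlying act.
8 months from 2017-08-23 is 2018-04-23.
Because the written tolling agreement ran from 2017-10-27 to 2018-08-19, the deadline is extended by 296 days to 2019-02-13.
The plaintiff's legal incapacity from 2018-11-26 to 2019-04-26 tolled the period for 151 days, extending the deadline to 2019-07-14.
The other events in the timeline have no effect on the limitation period under the stated rules.
Filing on 2019-10-04 missed the 2019-07-14 deadline — the action is time-barred.

TIME-BARRED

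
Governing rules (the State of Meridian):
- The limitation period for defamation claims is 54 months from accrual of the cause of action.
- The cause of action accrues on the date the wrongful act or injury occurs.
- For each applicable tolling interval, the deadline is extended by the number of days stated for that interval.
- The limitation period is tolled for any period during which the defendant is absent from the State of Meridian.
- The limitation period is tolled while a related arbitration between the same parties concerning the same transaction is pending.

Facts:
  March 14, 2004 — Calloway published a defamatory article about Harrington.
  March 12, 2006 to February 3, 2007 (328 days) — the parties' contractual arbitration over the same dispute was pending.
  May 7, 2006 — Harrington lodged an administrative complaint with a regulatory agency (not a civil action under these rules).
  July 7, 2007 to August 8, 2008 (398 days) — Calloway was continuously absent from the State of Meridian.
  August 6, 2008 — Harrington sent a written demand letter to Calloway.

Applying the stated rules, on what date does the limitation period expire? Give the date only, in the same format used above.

The claim accrued on March 14, 2004, when the wrongful act occurred.
The untolled deadline — 54 months after March 14, 2004 — is September 14, 2008.
The period was tolled for 328 days by the pending related arbitration (March 12, 2006 to February 3, 2007), pushing the deadline to August 8, 2009.
The period was tolled for 398 days by the defendant's absence from the jurisdiction (July 7, 2007 to August 8, 2008), pushing the deadline to September 10, 2010.
None of the other events listed affects the running of the period under the stated rules.

September 10, 2010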